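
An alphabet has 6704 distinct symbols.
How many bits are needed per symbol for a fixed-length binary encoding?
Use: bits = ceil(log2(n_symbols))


log2(6704) = 12.7108
Bracket: 2^12 = 4096 < 6704 <= 2^13 = 8192
So ceil(log2(6704)) = 13

bits = ceil(log2(6704)) = ceil(12.7108) = 13 bits


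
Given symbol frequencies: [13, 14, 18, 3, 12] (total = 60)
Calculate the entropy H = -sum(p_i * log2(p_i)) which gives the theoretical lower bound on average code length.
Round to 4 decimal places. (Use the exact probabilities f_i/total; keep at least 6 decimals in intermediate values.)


Per-symbol terms -p_i * log2(p_i) with p_i = f_i/60:
  p = 13/60 = 0.216667: log2(p) = -2.206451, -p*log2(p) = 0.478064
  p = 14/60 = 0.233333: log2(p) = -2.099536, -p*log2(p) = 0.489892
  p = 18/60 = 0.300000: log2(p) = -1.736966, -p*log2(p) = 0.521090
  p = 3/60 = 0.050000: log2(p) = -4.321928, -p*log2(p) = 0.216096
  p = 12/60 = 0.200000: log2(p) = -2.321928, -p*log2(p) = 0.464386
H = 0.478064 + 0.489892 + 0.521090 + 0.216096 + 0.464386 = 2.169528

H = 2.1695 bits/symbol


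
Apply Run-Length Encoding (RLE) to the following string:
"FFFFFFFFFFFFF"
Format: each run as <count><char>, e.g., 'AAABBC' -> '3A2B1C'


Scanning runs left to right:
  i=0: run of 'F' x 13 -> '13F'

RLE = 13F


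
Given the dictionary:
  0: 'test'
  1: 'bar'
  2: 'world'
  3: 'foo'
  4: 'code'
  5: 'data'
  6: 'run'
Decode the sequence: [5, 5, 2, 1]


Look up each index in the dictionary:
  5 -> 'data'
  5 -> 'data'
  2 -> 'world'
  1 -> 'bar'

Decoded: "data data world bar"


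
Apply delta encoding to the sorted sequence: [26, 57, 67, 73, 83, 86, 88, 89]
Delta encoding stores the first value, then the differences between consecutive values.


First value: 26
Deltas:
  57 - 26 = 31
  67 - 57 = 10
  73 - 67 = 6
  83 - 73 = 10
  86 - 83 = 3
  88 - 86 = 2
  89 - 88 = 1


Delta encoded: [26, 31, 10, 6, 10, 3, 2, 1]


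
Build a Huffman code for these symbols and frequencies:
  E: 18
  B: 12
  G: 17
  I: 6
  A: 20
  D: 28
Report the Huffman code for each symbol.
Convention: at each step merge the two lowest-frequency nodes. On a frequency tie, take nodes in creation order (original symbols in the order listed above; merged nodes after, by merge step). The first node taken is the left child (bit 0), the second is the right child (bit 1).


Huffman tree construction:
Step 1: Merge I(6) + B(12) = 18
Step 2: Merge G(17) + E(18) = 35
Step 3: Merge (I+B)(18) + A(20) = 38
Step 4: Merge D(28) + (G+E)(35) = 63
Step 5: Merge ((I+B)+A)(38) + (D+(G+E))(63) = 101
Read each symbol's code off the tree from the root (left child = 0, right child = 1).

Codes:
  E: 111 (length 3)
  B: 001 (length 3)
  G: 110 (length 3)
  I: 000 (length 3)
  A: 01 (length 2)
  D: 10 (length 2)
Average code length: 255/101 = 2.5248 bits/symbol


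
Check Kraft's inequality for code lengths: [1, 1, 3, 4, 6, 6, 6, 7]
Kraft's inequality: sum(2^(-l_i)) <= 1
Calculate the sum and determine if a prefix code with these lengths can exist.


Sum = 2^(-1) + 2^(-1) + 2^(-3) + 2^(-4) + 2^(-6) + 2^(-6) + 2^(-6) + 2^(-7)
    = 0.5 + 0.5 + 0.125 + 0.0625 + 0.015625 + 0.015625 + 0.015625 + 0.0078125
    = 159/128 = 1.2421875
Since 1.2421875 > 1, Kraft's inequality is NOT satisfied.
A prefix code with these lengths CANNOT exist.

Kraft sum = 1.2421875. Not satisfied.


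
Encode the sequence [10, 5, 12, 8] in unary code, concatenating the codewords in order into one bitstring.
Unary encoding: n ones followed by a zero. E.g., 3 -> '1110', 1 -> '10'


Encode each number as n ones followed by a terminating 0:
  10 -> 11111111110 (11 bits)
  5 -> 111110 (6 bits)
  12 -> 1111111111110 (13 bits)
  8 -> 111111110 (9 bits)
Total length = 11 + 6 + 13 + 9 = 39 bits.

Unary([10, 5, 12, 8]) = 111111111101111101111111111110111111110 (39 bits)


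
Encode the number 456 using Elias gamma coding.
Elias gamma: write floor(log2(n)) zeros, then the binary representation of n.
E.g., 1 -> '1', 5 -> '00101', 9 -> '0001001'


num_bits = floor(log2(456)) + 1 = 9
leading_zeros = num_bits - 1 = 8
binary(456) = 111001000

Elias gamma(456) = '00000000' + '111001000' = 00000000111001000 (17 bits)


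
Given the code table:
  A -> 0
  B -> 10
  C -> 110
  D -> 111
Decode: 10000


Decoding:
10 -> B
0 -> A
0 -> A
0 -> A


Result: BAAA


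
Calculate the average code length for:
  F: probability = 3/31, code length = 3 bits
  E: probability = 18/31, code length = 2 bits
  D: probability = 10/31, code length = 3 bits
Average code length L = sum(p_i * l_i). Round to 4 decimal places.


Weighted contributions p_i * l_i:
  F: (3/31) * 3 = 9/31
  E: (18/31) * 2 = 36/31
  D: (10/31) * 3 = 30/31
Sum = (9 + 36 + 30)/31 = 75/31

L = 75/31 = 2.4194 bits/symbol


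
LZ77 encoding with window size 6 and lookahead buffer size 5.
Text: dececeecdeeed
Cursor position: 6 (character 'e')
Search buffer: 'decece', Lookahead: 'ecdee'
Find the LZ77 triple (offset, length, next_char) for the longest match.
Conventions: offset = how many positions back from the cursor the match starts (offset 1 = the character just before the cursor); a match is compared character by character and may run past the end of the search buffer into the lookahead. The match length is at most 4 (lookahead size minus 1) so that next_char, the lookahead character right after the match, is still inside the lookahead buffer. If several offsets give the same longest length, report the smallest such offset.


Try each offset into the search buffer:
  offset=1 (pos 5, char 'e'): match length 1
  offset=2 (pos 4, char 'c'): match length 0
  offset=3 (pos 3, char 'e'): match length 2
  offset=4 (pos 2, char 'c'): match length 0
  offset=5 (pos 1, char 'e'): match length 2
  offset=6 (pos 0, char 'd'): match length 0
Longest match has length 2, found at offsets 3, 5; take the smallest, offset 3.
next_char = character at position 6 + 2 = 8 -> 'd'

Best match: offset=3, length=2 (matching 'ec' starting at position 3)
LZ77 triple: (3, 2, 'd')


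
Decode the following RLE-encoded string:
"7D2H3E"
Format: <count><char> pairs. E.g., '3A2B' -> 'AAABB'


Expanding each <count><char> pair:
  7D -> 'DDDDDDD'
  2H -> 'HH'
  3E -> 'EEE'

Decoded = DDDDDDDHHEEE


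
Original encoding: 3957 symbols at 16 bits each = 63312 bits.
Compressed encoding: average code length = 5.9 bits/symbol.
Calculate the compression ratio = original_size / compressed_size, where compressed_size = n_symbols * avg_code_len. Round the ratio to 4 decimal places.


original_size = n_symbols * orig_bits = 3957 * 16 = 63312 bits
compressed_size = n_symbols * avg_code_len = 3957 * 5.9 = 23346.3 bits
ratio = original_size / compressed_size = 63312 / 23346.3 = 2.7119

Compression ratio = 2.7119


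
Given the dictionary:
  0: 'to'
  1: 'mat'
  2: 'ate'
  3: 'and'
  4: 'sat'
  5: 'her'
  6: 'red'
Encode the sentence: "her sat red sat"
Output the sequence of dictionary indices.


Look up each word in the dictionary:
  'her' -> 5
  'sat' -> 4
  'red' -> 6
  'sat' -> 4

Encoded: [5, 4, 6, 4]


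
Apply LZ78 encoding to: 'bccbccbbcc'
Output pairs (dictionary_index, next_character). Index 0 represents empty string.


LZ78 encoding steps:
Dictionary: {0: ''}
Step 1: w='' (idx 0), next='b' -> output (0, 'b'), add 'b' as idx 1
Step 2: w='' (idx 0), next='c' -> output (0, 'c'), add 'c' as idx 2
Step 3: w='c' (idx 2), next='b' -> output (2, 'b'), add 'cb' as idx 3
Step 4: w='c' (idx 2), next='c' -> output (2, 'c'), add 'cc' as idx 4
Step 5: w='b' (idx 1), next='b' -> output (1, 'b'), add 'bb' as idx 5
Step 6: w='cc' (idx 4), end of input -> output (4, '')


Encoded: [(0, 'b'), (0, 'c'), (2, 'b'), (2, 'c'), (1, 'b'), (4, '')]


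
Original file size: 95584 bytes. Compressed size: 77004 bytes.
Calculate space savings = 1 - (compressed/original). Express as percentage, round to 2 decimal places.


ratio = compressed/original = 77004/95584 = 0.805616
savings = 1 - ratio = 1 - 0.805616 = 0.194384
as a percentage: 0.194384 * 100 = 19.44%

Space savings = 1 - 77004/95584 = 19.44%


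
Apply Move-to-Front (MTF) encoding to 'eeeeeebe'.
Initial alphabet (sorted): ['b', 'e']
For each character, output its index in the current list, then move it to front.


MTF encoding:
'e': index 1 in ['b', 'e'] -> ['e', 'b']
'e': index 0 in ['e', 'b'] -> ['e', 'b']
'e': index 0 in ['e', 'b'] -> ['e', 'b']
'e': index 0 in ['e', 'b'] -> ['e', 'b']
'e': index 0 in ['e', 'b'] -> ['e', 'b']
'e': index 0 in ['e', 'b'] -> ['e', 'b']
'b': index 1 in ['e', 'b'] -> ['b', 'e']
'e': index 1 in ['b', 'e'] -> ['e', 'b']


Output: [1, 0, 0, 0, 0, 0, 1, 1]


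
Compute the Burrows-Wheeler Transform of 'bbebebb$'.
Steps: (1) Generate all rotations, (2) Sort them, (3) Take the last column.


Rotations (sorted):
  0: $bbebebb -> last char: b
  1: b$bbebeb -> last char: b
  2: bb$bbebe -> last char: e
  3: bbebebb$ -> last char: $
  4: bebb$bbe -> last char: e
  5: bebebb$b -> last char: b
  6: ebb$bbeb -> last char: b
  7: ebebb$bb -> last char: b


BWT = bbe$ebbb


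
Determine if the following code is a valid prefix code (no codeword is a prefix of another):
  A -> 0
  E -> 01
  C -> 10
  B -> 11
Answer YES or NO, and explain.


Checking each pair (does one codeword prefix another?):
  A='0' vs E='01': prefix -- VIOLATION

NO -- this is NOT a valid prefix code. A (0) is a prefix of E (01).


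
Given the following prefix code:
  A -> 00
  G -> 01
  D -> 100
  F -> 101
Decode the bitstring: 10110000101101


Decoding step by step:
Bits 101 -> F
Bits 100 -> D
Bits 00 -> A
Bits 101 -> F
Bits 101 -> F


Decoded message: FDAFF


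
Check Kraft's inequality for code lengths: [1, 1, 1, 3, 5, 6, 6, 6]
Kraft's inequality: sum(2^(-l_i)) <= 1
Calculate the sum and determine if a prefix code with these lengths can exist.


Sum = 2^(-1) + 2^(-1) + 2^(-1) + 2^(-3) + 2^(-5) + 2^(-6) + 2^(-6) + 2^(-6)
    = 0.5 + 0.5 + 0.5 + 0.125 + 0.03125 + 0.015625 + 0.015625 + 0.015625
    = 109/64 = 1.703125
Since 1.703125 > 1, Kraft's inequality is NOT satisfied.
A prefix code with these lengths CANNOT exist.

Kraft sum = 1.703125. Not satisfied.


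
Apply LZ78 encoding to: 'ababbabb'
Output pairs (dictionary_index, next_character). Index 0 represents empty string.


LZ78 encoding steps:
Dictionary: {0: ''}
Step 1: w='' (idx 0), next='a' -> output (0, 'a'), add 'a' as idx 1
Step 2: w='' (idx 0), next='b' -> output (0, 'b'), add 'b' as idx 2
Step 3: w='a' (idx 1), next='b' -> output (1, 'b'), add 'ab' as idx 3
Step 4: w='b' (idx 2), next='a' -> output (2, 'a'), add 'ba' as idx 4
Step 5: w='b' (idx 2), next='b' -> output (2, 'b'), add 'bb' as idx 5


Encoded: [(0, 'a'), (0, 'b'), (1, 'b'), (2, 'a'), (2, 'b')]


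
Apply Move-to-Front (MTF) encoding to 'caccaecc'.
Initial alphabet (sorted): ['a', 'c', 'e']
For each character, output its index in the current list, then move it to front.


MTF encoding:
'c': index 1 in ['a', 'c', 'e'] -> ['c', 'a', 'e']
'a': index 1 in ['c', 'a', 'e'] -> ['a', 'c', 'e']
'c': index 1 in ['a', 'c', 'e'] -> ['c', 'a', 'e']
'c': index 0 in ['c', 'a', 'e'] -> ['c', 'a', 'e']
'a': index 1 in ['c', 'a', 'e'] -> ['a', 'c', 'e']
'e': index 2 in ['a', 'c', 'e'] -> ['e', 'a', 'c']
'c': index 2 in ['e', 'a', 'c'] -> ['c', 'e', 'a']
'c': index 0 in ['c', 'e', 'a'] -> ['c', 'e', 'a']


Output: [1, 1, 1, 0, 1, 2, 2, 0]


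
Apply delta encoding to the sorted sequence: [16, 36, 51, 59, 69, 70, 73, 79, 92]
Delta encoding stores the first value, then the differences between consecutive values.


First value: 16
Deltas:
  36 - 16 = 20
  51 - 36 = 15
  59 - 51 = 8
  69 - 59 = 10
  70 - 69 = 1
  73 - 70 = 3
  79 - 73 = 6
  92 - 79 = 13


Delta encoded: [16, 20, 15, 8, 10, 1, 3, 6, 13]


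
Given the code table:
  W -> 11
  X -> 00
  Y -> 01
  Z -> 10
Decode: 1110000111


Decoding:
11 -> W
10 -> Z
00 -> X
01 -> Y
11 -> W


Result: WZXYW


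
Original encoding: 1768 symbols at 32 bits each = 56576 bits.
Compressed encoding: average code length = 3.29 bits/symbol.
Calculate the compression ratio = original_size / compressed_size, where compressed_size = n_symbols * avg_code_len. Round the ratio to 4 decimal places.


original_size = n_symbols * orig_bits = 1768 * 32 = 56576 bits
compressed_size = n_symbols * avg_code_len = 1768 * 3.29 = 5816.72 bits
ratio = original_size / compressed_size = 56576 / 5816.72 = 9.7264

Compression ratio = 9.7264


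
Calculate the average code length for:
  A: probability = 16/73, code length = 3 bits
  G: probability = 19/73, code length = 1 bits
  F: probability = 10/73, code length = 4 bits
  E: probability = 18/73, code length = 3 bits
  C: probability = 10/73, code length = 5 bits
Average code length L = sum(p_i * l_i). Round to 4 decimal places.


Weighted contributions p_i * l_i:
  A: (16/73) * 3 = 48/73
  G: (19/73) * 1 = 19/73
  F: (10/73) * 4 = 40/73
  E: (18/73) * 3 = 54/73
  C: (10/73) * 5 = 50/73
Sum = (48 + 19 + 40 + 54 + 50)/73 = 211/73

L = 211/73 = 2.8904 bits/symbol


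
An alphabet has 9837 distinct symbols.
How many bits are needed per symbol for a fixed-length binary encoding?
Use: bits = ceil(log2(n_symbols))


log2(9837) = 13.264
Bracket: 2^13 = 8192 < 9837 <= 2^14 = 16384
So ceil(log2(9837)) = 14

bits = ceil(log2(9837)) = ceil(13.264) = 14 bits


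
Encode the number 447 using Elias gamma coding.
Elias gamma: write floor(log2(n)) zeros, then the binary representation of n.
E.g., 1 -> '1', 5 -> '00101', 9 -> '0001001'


num_bits = floor(log2(447)) + 1 = 9
leading_zeros = num_bits - 1 = 8
binary(447) = 110111111

Elias gamma(447) = '00000000' + '110111111' = 00000000110111111 (17 bits)


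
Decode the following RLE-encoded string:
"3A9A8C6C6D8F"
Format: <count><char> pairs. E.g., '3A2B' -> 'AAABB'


Expanding each <count><char> pair:
  3A -> 'AAA'
  9A -> 'AAAAAAAAA'
  8C -> 'CCCCCCCC'
  6C -> 'CCCCCC'
  6D -> 'DDDDDD'
  8F -> 'FFFFFFFF'

Decoded = AAAAAAAAAAAACCCCCCCCCCCCCCDDDDDDFFFFFFFF


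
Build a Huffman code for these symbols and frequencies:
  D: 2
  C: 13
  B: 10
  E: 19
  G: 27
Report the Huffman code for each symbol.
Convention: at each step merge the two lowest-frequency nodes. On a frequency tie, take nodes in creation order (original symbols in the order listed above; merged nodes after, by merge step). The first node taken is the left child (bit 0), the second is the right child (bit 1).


Huffman tree construction:
Step 1: Merge D(2) + B(10) = 12
Step 2: Merge (D+B)(12) + C(13) = 25
Step 3: Merge E(19) + ((D+B)+C)(25) = 44
Step 4: Merge G(27) + (E+((D+B)+C))(44) = 71
Read each symbol's code off the tree from the root (left child = 0, right child = 1).

Codes:
  D: 1100 (length 4)
  C: 111 (length 3)
  B: 1101 (length 4)
  E: 10 (length 2)
  G: 0 (length 1)
Average code length: 152/71 = 2.1408 bits/symbol


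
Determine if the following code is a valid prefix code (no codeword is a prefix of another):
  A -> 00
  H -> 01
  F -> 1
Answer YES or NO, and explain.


Checking each pair (does one codeword prefix another?):
  A='00' vs H='01': no prefix
  A='00' vs F='1': no prefix
  H='01' vs A='00': no prefix
  H='01' vs F='1': no prefix
  F='1' vs A='00': no prefix
  F='1' vs H='01': no prefix
No violation found over all pairs.

YES -- this is a valid prefix code. No codeword is a prefix of any other codeword.


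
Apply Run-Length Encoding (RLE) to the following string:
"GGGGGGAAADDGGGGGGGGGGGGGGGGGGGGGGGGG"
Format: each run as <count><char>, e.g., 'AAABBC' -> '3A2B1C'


Scanning runs left to right:
  i=0: run of 'G' x 6 -> '6G'
  i=6: run of 'A' x 3 -> '3A'
  i=9: run of 'D' x 2 -> '2D'
  i=11: run of 'G' x 25 -> '25G'

RLE = 6G3A2D25G


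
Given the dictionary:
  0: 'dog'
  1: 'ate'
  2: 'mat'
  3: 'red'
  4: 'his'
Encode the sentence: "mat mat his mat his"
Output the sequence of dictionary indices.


Look up each word in the dictionary:
  'mat' -> 2
  'mat' -> 2
  'his' -> 4
  'mat' -> 2
  'his' -> 4

Encoded: [2, 2, 4, 2, 4]


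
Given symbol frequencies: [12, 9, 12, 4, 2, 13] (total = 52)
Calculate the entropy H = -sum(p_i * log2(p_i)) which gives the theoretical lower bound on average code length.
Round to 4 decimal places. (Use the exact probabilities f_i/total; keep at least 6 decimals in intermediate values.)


Per-symbol terms -p_i * log2(p_i) with p_i = f_i/52:
  p = 12/52 = 0.230769: log2(p) = -2.115477, -p*log2(p) = 0.488187
  p = 9/52 = 0.173077: log2(p) = -2.530515, -p*log2(p) = 0.437974
  p = 12/52 = 0.230769: log2(p) = -2.115477, -p*log2(p) = 0.488187
  p = 4/52 = 0.076923: log2(p) = -3.700440, -p*log2(p) = 0.284649
  p = 2/52 = 0.038462: log2(p) = -4.700440, -p*log2(p) = 0.180786
  p = 13/52 = 0.250000: log2(p) = -2.000000, -p*log2(p) = 0.500000
H = 0.488187 + 0.437974 + 0.488187 + 0.284649 + 0.180786 + 0.500000 = 2.379783

H = 2.3798 bits/symbol


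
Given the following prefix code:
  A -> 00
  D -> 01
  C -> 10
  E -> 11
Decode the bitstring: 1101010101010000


Decoding step by step:
Bits 11 -> E
Bits 01 -> D
Bits 01 -> D
Bits 01 -> D
Bits 01 -> D
Bits 01 -> D
Bits 00 -> A
Bits 00 -> A


Decoded message: EDDDDDAA


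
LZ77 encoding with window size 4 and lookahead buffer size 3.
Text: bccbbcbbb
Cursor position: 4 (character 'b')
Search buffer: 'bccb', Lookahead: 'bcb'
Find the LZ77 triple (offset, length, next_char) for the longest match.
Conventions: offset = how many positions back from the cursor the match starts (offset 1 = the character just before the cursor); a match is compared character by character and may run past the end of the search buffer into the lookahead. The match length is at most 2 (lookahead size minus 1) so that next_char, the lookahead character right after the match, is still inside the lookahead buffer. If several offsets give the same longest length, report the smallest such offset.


Try each offset into the search buffer:
  offset=1 (pos 3, char 'b'): match length 1
  offset=2 (pos 2, char 'c'): match length 0
  offset=3 (pos 1, char 'c'): match length 0
  offset=4 (pos 0, char 'b'): match length 2
Longest match has length 2 at offset 4.
next_char = character at position 4 + 2 = 6 -> 'b'

Best match: offset=4, length=2 (matching 'bc' starting at position 0)
LZ77 triple: (4, 2, 'b')


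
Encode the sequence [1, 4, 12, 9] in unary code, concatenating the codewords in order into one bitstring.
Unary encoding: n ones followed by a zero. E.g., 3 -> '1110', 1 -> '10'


Encode each number as n ones followed by a terminating 0:
  1 -> 10 (2 bits)
  4 -> 11110 (5 bits)
  12 -> 1111111111110 (13 bits)
  9 -> 1111111110 (10 bits)
Total length = 2 + 5 + 13 + 10 = 30 bits.

Unary([1, 4, 12, 9]) = 101111011111111111101111111110 (30 bits)


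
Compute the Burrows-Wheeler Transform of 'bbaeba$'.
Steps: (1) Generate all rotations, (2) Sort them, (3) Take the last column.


Rotations (sorted):
  0: $bbaeba -> last char: a
  1: a$bbaeb -> last char: b
  2: aeba$bb -> last char: b
  3: ba$bbae -> last char: e
  4: baeba$b -> last char: b
  5: bbaeba$ -> last char: $
  6: eba$bba -> last char: a


BWT = abbeb$a


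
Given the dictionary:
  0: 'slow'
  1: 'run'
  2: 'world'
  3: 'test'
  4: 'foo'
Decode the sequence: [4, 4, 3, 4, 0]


Look up each index in the dictionary:
  4 -> 'foo'
  4 -> 'foo'
  3 -> 'test'
  4 -> 'foo'
  0 -> 'slow'

Decoded: "foo foo test foo slow"


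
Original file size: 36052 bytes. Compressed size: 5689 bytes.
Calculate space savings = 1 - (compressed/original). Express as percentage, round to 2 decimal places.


ratio = compressed/original = 5689/36052 = 0.1578
savings = 1 - ratio = 1 - 0.1578 = 0.8422
as a percentage: 0.8422 * 100 = 84.22%

Space savings = 1 - 5689/36052 = 84.22%


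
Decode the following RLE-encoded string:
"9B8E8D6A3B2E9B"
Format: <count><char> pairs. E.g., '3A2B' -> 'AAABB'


Expanding each <count><char> pair:
  9B -> 'BBBBBBBBB'
  8E -> 'EEEEEEEE'
  8D -> 'DDDDDDDD'
  6A -> 'AAAAAA'
  3B -> 'BBB'
  2E -> 'EE'
  9B -> 'BBBBBBBBB'

Decoded = BBBBBBBBBEEEEEEEEDDDDDDDDAAAAAABBBEEBBBBBBBBB


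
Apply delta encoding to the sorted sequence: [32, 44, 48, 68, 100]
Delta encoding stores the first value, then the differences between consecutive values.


First value: 32
Deltas:
  44 - 32 = 12
  48 - 44 = 4
  68 - 48 = 20
  100 - 68 = 32


Delta encoded: [32, 12, 4, 20, 32]


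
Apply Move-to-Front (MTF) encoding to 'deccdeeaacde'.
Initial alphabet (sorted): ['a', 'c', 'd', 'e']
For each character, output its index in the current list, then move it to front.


MTF encoding:
'd': index 2 in ['a', 'c', 'd', 'e'] -> ['d', 'a', 'c', 'e']
'e': index 3 in ['d', 'a', 'c', 'e'] -> ['e', 'd', 'a', 'c']
'c': index 3 in ['e', 'd', 'a', 'c'] -> ['c', 'e', 'd', 'a']
'c': index 0 in ['c', 'e', 'd', 'a'] -> ['c', 'e', 'd', 'a']
'd': index 2 in ['c', 'e', 'd', 'a'] -> ['d', 'c', 'e', 'a']
'e': index 2 in ['d', 'c', 'e', 'a'] -> ['e', 'd', 'c', 'a']
'e': index 0 in ['e', 'd', 'c', 'a'] -> ['e', 'd', 'c', 'a']
'a': index 3 in ['e', 'd', 'c', 'a'] -> ['a', 'e', 'd', 'c']
'a': index 0 in ['a', 'e', 'd', 'c'] -> ['a', 'e', 'd', 'c']
'c': index 3 in ['a', 'e', 'd', 'c'] -> ['c', 'a', 'e', 'd']
'd': index 3 in ['c', 'a', 'e', 'd'] -> ['d', 'c', 'a', 'e']
'e': index 3 in ['d', 'c', 'a', 'e'] -> ['e', 'd', 'c', 'a']


Output: [2, 3, 3, 0, 2, 2, 0, 3, 0, 3, 3, 3]


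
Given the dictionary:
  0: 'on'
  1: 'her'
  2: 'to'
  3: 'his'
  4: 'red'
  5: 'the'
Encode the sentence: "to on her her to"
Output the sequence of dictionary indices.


Look up each word in the dictionary:
  'to' -> 2
  'on' -> 0
  'her' -> 1
  'her' -> 1
  'to' -> 2

Encoded: [2, 0, 1, 1, 2]


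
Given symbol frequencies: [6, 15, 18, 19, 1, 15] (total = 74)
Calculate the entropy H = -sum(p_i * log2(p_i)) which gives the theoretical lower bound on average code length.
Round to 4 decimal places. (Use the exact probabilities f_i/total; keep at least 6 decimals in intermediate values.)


Per-symbol terms -p_i * log2(p_i) with p_i = f_i/74:
  p = 6/74 = 0.081081: log2(p) = -3.624491, -p*log2(p) = 0.293878
  p = 15/74 = 0.202703: log2(p) = -2.302563, -p*log2(p) = 0.466736
  p = 18/74 = 0.243243: log2(p) = -2.039528, -p*log2(p) = 0.496101
  p = 19/74 = 0.256757: log2(p) = -1.961526, -p*log2(p) = 0.503635
  p = 1/74 = 0.013514: log2(p) = -6.209453, -p*log2(p) = 0.083912
  p = 15/74 = 0.202703: log2(p) = -2.302563, -p*log2(p) = 0.466736
H = 0.293878 + 0.466736 + 0.496101 + 0.503635 + 0.083912 + 0.466736 = 2.310998

H = 2.311 bits/symbol


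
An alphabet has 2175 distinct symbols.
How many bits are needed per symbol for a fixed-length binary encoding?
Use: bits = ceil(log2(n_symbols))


log2(2175) = 11.0868
Bracket: 2^11 = 2048 < 2175 <= 2^12 = 4096
So ceil(log2(2175)) = 12

bits = ceil(log2(2175)) = ceil(11.0868) = 12 bits


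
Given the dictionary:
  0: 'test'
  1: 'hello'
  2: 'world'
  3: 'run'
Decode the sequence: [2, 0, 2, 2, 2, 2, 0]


Look up each index in the dictionary:
  2 -> 'world'
  0 -> 'test'
  2 -> 'world'
  2 -> 'world'
  2 -> 'world'
  2 -> 'world'
  0 -> 'test'

Decoded: "world test world world world world test"


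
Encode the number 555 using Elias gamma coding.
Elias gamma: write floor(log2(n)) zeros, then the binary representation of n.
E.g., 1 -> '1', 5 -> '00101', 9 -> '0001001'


num_bits = floor(log2(555)) + 1 = 10
leading_zeros = num_bits - 1 = 9
binary(555) = 1000101011

Elias gamma(555) = '000000000' + '1000101011' = 0000000001000101011 (19 bits)


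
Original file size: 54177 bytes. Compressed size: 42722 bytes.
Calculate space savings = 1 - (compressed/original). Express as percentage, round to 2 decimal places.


ratio = compressed/original = 42722/54177 = 0.788563
savings = 1 - ratio = 1 - 0.788563 = 0.211437
as a percentage: 0.211437 * 100 = 21.14%

Space savings = 1 - 42722/54177 = 21.14%


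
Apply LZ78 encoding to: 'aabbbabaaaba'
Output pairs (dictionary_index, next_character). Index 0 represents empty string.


LZ78 encoding steps:
Dictionary: {0: ''}
Step 1: w='' (idx 0), next='a' -> output (0, 'a'), add 'a' as idx 1
Step 2: w='a' (idx 1), next='b' -> output (1, 'b'), add 'ab' as idx 2
Step 3: w='' (idx 0), next='b' -> output (0, 'b'), add 'b' as idx 3
Step 4: w='b' (idx 3), next='a' -> output (3, 'a'), add 'ba' as idx 4
Step 5: w='ba' (idx 4), next='a' -> output (4, 'a'), add 'baa' as idx 5
Step 6: w='ab' (idx 2), next='a' -> output (2, 'a'), add 'aba' as idx 6


Encoded: [(0, 'a'), (1, 'b'), (0, 'b'), (3, 'a'), (4, 'a'), (2, 'a')]


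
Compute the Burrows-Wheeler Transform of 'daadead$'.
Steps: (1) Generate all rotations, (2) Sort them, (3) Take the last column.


Rotations (sorted):
  0: $daadead -> last char: d
  1: aadead$d -> last char: d
  2: ad$daade -> last char: e
  3: adead$da -> last char: a
  4: d$daadea -> last char: a
  5: daadead$ -> last char: $
  6: dead$daa -> last char: a
  7: ead$daad -> last char: d


BWT = ddeaa$ad


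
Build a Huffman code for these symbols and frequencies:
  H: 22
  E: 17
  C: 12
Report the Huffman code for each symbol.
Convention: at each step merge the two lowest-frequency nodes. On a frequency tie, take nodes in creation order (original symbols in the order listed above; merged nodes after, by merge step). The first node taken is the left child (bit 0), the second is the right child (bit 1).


Huffman tree construction:
Step 1: Merge C(12) + E(17) = 29
Step 2: Merge H(22) + (C+E)(29) = 51
Read each symbol's code off the tree from the root (left child = 0, right child = 1).

Codes:
  H: 0 (length 1)
  E: 11 (length 2)
  C: 10 (length 2)
Average code length: 80/51 = 1.5686 bits/symbol


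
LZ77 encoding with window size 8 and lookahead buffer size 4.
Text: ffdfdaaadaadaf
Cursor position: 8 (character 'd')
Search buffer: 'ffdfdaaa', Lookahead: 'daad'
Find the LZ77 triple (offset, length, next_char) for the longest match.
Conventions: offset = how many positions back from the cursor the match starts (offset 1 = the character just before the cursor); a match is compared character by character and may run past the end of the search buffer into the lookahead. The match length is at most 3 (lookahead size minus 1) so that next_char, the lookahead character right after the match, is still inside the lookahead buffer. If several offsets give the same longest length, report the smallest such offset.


Try each offset into the search buffer:
  offset=1 (pos 7, char 'a'): match length 0
  offset=2 (pos 6, char 'a'): match length 0
  offset=3 (pos 5, char 'a'): match length 0
  offset=4 (pos 4, char 'd'): match length 3
  offset=5 (pos 3, char 'f'): match length 0
  offset=6 (pos 2, char 'd'): match length 1
  offset=7 (pos 1, char 'f'): match length 0
  offset=8 (pos 0, char 'f'): match length 0
Longest match has length 3 at offset 4.
next_char = character at position 8 + 3 = 11 -> 'd'

Best match: offset=4, length=3 (matching 'daa' starting at position 4)
LZ77 triple: (4, 3, 'd')


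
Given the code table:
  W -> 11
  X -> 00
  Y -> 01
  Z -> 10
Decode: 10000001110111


Decoding:
10 -> Z
00 -> X
00 -> X
01 -> Y
11 -> W
01 -> Y
11 -> W


Result: ZXXYWYW


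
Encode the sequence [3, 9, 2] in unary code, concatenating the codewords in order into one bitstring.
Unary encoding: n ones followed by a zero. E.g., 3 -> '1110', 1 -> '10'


Encode each number as n ones followed by a terminating 0:
  3 -> 1110 (4 bits)
  9 -> 1111111110 (10 bits)
  2 -> 110 (3 bits)
Total length = 4 + 10 + 3 = 17 bits.

Unary([3, 9, 2]) = 11101111111110110 (17 bits)


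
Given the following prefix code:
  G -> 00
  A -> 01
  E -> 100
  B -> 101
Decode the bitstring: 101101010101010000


Decoding step by step:
Bits 101 -> B
Bits 101 -> B
Bits 01 -> A
Bits 01 -> A
Bits 01 -> A
Bits 01 -> A
Bits 00 -> G
Bits 00 -> G


Decoded message: BBAAAAGG


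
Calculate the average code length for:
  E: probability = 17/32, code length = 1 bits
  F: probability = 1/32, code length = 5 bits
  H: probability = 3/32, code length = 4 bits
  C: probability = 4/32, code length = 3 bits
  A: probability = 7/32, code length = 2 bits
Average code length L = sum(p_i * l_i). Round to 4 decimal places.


Weighted contributions p_i * l_i:
  E: (17/32) * 1 = 17/32
  F: (1/32) * 5 = 5/32
  H: (3/32) * 4 = 12/32
  C: (4/32) * 3 = 12/32
  A: (7/32) * 2 = 14/32
Sum = (17 + 5 + 12 + 12 + 14)/32 = 60/32

L = 60/32 = 1.8750 bits/symbol


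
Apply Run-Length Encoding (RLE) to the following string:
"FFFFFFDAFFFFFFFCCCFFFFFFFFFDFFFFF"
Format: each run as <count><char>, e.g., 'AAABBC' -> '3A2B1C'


Scanning runs left to right:
  i=0: run of 'F' x 6 -> '6F'
  i=6: run of 'D' x 1 -> '1D'
  i=7: run of 'A' x 1 -> '1A'
  i=8: run of 'F' x 7 -> '7F'
  i=15: run of 'C' x 3 -> '3C'
  i=18: run of 'F' x 9 -> '9F'
  i=27: run of 'D' x 1 -> '1D'
  i=28: run of 'F' x 5 -> '5F'

RLE = 6F1D1A7F3C9F1D5F


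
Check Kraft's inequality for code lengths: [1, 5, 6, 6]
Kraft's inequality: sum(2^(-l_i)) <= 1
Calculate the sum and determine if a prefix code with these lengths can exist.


Sum = 2^(-1) + 2^(-5) + 2^(-6) + 2^(-6)
    = 0.5 + 0.03125 + 0.015625 + 0.015625
    = 36/64 = 0.5625
Since 0.5625 <= 1, Kraft's inequality IS satisfied.
A prefix code with these lengths CAN exist.

Kraft sum = 0.5625. Satisfied.


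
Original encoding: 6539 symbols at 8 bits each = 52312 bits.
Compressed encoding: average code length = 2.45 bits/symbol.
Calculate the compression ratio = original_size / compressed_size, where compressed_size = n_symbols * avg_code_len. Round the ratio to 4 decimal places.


original_size = n_symbols * orig_bits = 6539 * 8 = 52312 bits
compressed_size = n_symbols * avg_code_len = 6539 * 2.45 = 16020.55 bits
ratio = original_size / compressed_size = 52312 / 16020.55 = 3.2653

Compression ratio = 3.2653


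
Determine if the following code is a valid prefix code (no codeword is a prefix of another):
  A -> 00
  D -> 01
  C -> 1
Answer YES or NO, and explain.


Checking each pair (does one codeword prefix another?):
  A='00' vs D='01': no prefix
  A='00' vs C='1': no prefix
  D='01' vs A='00': no prefix
  D='01' vs C='1': no prefix
  C='1' vs A='00': no prefix
  C='1' vs D='01': no prefix
No violation found over all pairs.

YES -- this is a valid prefix code. No codeword is a prefix of any other codeword.


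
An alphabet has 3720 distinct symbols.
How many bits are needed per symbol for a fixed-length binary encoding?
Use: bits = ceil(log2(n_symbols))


log2(3720) = 11.8611
Bracket: 2^11 = 2048 < 3720 <= 2^12 = 4096
So ceil(log2(3720)) = 12

bits = ceil(log2(3720)) = ceil(11.8611) = 12 bits


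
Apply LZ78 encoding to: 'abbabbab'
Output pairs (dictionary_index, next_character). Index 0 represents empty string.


LZ78 encoding steps:
Dictionary: {0: ''}
Step 1: w='' (idx 0), next='a' -> output (0, 'a'), add 'a' as idx 1
Step 2: w='' (idx 0), next='b' -> output (0, 'b'), add 'b' as idx 2
Step 3: w='b' (idx 2), next='a' -> output (2, 'a'), add 'ba' as idx 3
Step 4: w='b' (idx 2), next='b' -> output (2, 'b'), add 'bb' as idx 4
Step 5: w='a' (idx 1), next='b' -> output (1, 'b'), add 'ab' as idx 5


Encoded: [(0, 'a'), (0, 'b'), (2, 'a'), (2, 'b'), (1, 'b')]


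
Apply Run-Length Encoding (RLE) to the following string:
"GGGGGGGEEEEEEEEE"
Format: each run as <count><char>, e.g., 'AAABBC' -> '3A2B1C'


Scanning runs left to right:
  i=0: run of 'G' x 7 -> '7G'
  i=7: run of 'E' x 9 -> '9E'

RLE = 7G9E


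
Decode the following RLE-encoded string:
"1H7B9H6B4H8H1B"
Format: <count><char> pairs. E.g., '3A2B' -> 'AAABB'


Expanding each <count><char> pair:
  1H -> 'H'
  7B -> 'BBBBBBB'
  9H -> 'HHHHHHHHH'
  6B -> 'BBBBBB'
  4H -> 'HHHH'
  8H -> 'HHHHHHHH'
  1B -> 'B'

Decoded = HBBBBBBBHHHHHHHHHBBBBBBHHHHHHHHHHHHB


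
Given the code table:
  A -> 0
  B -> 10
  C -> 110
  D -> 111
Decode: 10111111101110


Decoding:
10 -> B
111 -> D
111 -> D
10 -> B
111 -> D
0 -> A


Result: BDDBDA


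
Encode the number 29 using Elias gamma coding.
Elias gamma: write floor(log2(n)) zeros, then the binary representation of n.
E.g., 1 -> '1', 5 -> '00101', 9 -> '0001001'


num_bits = floor(log2(29)) + 1 = 5
leading_zeros = num_bits - 1 = 4
binary(29) = 11101

Elias gamma(29) = '0000' + '11101' = 000011101 (9 bits)


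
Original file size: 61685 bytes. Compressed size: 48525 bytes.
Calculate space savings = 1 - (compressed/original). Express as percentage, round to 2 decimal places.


ratio = compressed/original = 48525/61685 = 0.786658
savings = 1 - ratio = 1 - 0.786658 = 0.213342
as a percentage: 0.213342 * 100 = 21.33%

Space savings = 1 - 48525/61685 = 21.33%


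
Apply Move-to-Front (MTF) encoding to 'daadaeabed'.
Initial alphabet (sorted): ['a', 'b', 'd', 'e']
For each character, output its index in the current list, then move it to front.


MTF encoding:
'd': index 2 in ['a', 'b', 'd', 'e'] -> ['d', 'a', 'b', 'e']
'a': index 1 in ['d', 'a', 'b', 'e'] -> ['a', 'd', 'b', 'e']
'a': index 0 in ['a', 'd', 'b', 'e'] -> ['a', 'd', 'b', 'e']
'd': index 1 in ['a', 'd', 'b', 'e'] -> ['d', 'a', 'b', 'e']
'a': index 1 in ['d', 'a', 'b', 'e'] -> ['a', 'd', 'b', 'e']
'e': index 3 in ['a', 'd', 'b', 'e'] -> ['e', 'a', 'd', 'b']
'a': index 1 in ['e', 'a', 'd', 'b'] -> ['a', 'e', 'd', 'b']
'b': index 3 in ['a', 'e', 'd', 'b'] -> ['b', 'a', 'e', 'd']
'e': index 2 in ['b', 'a', 'e', 'd'] -> ['e', 'b', 'a', 'd']
'd': index 3 in ['e', 'b', 'a', 'd'] -> ['d', 'e', 'b', 'a']


Output: [2, 1, 0, 1, 1, 3, 1, 3, 2, 3]


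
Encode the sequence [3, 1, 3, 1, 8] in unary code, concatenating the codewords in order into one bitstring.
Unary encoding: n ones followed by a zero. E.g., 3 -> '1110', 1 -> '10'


Encode each number as n ones followed by a terminating 0:
  3 -> 1110 (4 bits)
  1 -> 10 (2 bits)
  3 -> 1110 (4 bits)
  1 -> 10 (2 bits)
  8 -> 111111110 (9 bits)
Total length = 4 + 2 + 4 + 2 + 9 = 21 bits.

Unary([3, 1, 3, 1, 8]) = 111010111010111111110 (21 bits)


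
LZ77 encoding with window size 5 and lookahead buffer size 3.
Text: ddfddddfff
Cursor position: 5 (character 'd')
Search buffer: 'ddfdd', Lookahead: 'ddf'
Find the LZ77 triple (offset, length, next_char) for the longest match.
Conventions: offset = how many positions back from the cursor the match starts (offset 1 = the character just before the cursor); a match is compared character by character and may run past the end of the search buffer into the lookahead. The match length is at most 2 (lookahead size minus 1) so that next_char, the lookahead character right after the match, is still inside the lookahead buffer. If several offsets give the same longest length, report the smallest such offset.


Try each offset into the search buffer:
  offset=1 (pos 4, char 'd'): match length 2
  offset=2 (pos 3, char 'd'): match length 2
  offset=3 (pos 2, char 'f'): match length 0
  offset=4 (pos 1, char 'd'): match length 1
  offset=5 (pos 0, char 'd'): match length 2
Longest match has length 2, found at offsets 1, 2, 5; take the smallest, offset 1.
next_char = character at position 5 + 2 = 7 -> 'f'

Best match: offset=1, length=2 (matching 'dd' starting at position 4)
LZ77 triple: (1, 2, 'f')


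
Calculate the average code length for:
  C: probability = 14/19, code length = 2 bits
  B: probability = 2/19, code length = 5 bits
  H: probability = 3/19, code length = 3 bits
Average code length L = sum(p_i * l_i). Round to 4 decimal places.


Weighted contributions p_i * l_i:
  C: (14/19) * 2 = 28/19
  B: (2/19) * 5 = 10/19
  H: (3/19) * 3 = 9/19
Sum = (28 + 10 + 9)/19 = 47/19

L = 47/19 = 2.4737 bits/symbol


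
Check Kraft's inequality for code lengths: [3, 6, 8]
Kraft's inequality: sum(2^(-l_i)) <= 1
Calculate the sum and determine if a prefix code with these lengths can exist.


Sum = 2^(-3) + 2^(-6) + 2^(-8)
    = 0.125 + 0.015625 + 0.00390625
    = 37/256 = 0.14453125
Since 0.14453125 <= 1, Kraft's inequality IS satisfied.
A prefix code with these lengths CAN exist.

Kraft sum = 0.14453125. Satisfied.


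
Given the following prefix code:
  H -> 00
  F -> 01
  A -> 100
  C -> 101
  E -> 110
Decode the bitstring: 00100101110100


Decoding step by step:
Bits 00 -> H
Bits 100 -> A
Bits 101 -> C
Bits 110 -> E
Bits 100 -> A


Decoded message: HACEA


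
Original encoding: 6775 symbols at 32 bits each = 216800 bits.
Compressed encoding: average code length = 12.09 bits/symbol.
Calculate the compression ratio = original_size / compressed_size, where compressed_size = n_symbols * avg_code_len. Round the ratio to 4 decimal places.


original_size = n_symbols * orig_bits = 6775 * 32 = 216800 bits
compressed_size = n_symbols * avg_code_len = 6775 * 12.09 = 81909.75 bits
ratio = original_size / compressed_size = 216800 / 81909.75 = 2.6468

Compression ratio = 2.6468


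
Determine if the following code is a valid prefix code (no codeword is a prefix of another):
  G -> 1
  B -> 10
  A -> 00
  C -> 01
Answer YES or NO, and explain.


Checking each pair (does one codeword prefix another?):
  G='1' vs B='10': prefix -- VIOLATION

NO -- this is NOT a valid prefix code. G (1) is a prefix of B (10).


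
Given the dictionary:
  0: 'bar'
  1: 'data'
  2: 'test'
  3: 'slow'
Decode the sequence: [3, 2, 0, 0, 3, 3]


Look up each index in the dictionary:
  3 -> 'slow'
  2 -> 'test'
  0 -> 'bar'
  0 -> 'bar'
  3 -> 'slow'
  3 -> 'slow'

Decoded: "slow test bar bar slow slow"


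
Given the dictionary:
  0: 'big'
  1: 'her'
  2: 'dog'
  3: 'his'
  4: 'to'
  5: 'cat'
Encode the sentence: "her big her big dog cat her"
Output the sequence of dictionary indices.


Look up each word in the dictionary:
  'her' -> 1
  'big' -> 0
  'her' -> 1
  'big' -> 0
  'dog' -> 2
  'cat' -> 5
  'her' -> 1

Encoded: [1, 0, 1, 0, 2, 5, 1]


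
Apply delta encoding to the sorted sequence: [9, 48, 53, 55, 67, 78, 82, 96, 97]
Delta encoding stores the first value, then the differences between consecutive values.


First value: 9
Deltas:
  48 - 9 = 39
  53 - 48 = 5
  55 - 53 = 2
  67 - 55 = 12
  78 - 67 = 11
  82 - 78 = 4
  96 - 82 = 14
  97 - 96 = 1


Delta encoded: [9, 39, 5, 2, 12, 11, 4, 14, 1]


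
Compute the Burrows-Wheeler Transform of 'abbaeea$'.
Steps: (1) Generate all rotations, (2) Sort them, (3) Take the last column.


Rotations (sorted):
  0: $abbaeea -> last char: a
  1: a$abbaee -> last char: e
  2: abbaeea$ -> last char: $
  3: aeea$abb -> last char: b
  4: baeea$ab -> last char: b
  5: bbaeea$a -> last char: a
  6: ea$abbae -> last char: e
  7: eea$abba -> last char: a


BWT = ae$bbaea


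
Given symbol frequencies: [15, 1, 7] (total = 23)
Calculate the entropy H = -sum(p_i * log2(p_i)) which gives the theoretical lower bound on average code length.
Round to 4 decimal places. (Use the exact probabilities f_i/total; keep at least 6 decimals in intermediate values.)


Per-symbol terms -p_i * log2(p_i) with p_i = f_i/23:
  p = 15/23 = 0.652174: log2(p) = -0.616671, -p*log2(p) = 0.402177
  p = 1/23 = 0.043478: log2(p) = -4.523562, -p*log2(p) = 0.196677
  p = 7/23 = 0.304348: log2(p) = -1.716207, -p*log2(p) = 0.522324
H = 0.402177 + 0.196677 + 0.522324 = 1.121178

H = 1.1212 bits/symbol


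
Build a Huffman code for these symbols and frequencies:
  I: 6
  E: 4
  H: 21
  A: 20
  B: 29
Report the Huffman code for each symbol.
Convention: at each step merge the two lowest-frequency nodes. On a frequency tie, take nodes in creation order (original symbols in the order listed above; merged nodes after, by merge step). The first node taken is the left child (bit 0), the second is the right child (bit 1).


Huffman tree construction:
Step 1: Merge E(4) + I(6) = 10
Step 2: Merge (E+I)(10) + A(20) = 30
Step 3: Merge H(21) + B(29) = 50
Step 4: Merge ((E+I)+A)(30) + (H+B)(50) = 80
Read each symbol's code off the tree from the root (left child = 0, right child = 1).

Codes:
  I: 001 (length 3)
  E: 000 (length 3)
  H: 10 (length 2)
  A: 01 (length 2)
  B: 11 (length 2)
Average code length: 170/80 = 2.1250 bits/symbol


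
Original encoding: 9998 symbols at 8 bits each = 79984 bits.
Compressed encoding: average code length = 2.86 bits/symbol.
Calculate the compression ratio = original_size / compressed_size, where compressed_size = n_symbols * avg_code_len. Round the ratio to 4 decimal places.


original_size = n_symbols * orig_bits = 9998 * 8 = 79984 bits
compressed_size = n_symbols * avg_code_len = 9998 * 2.86 = 28594.28 bits
ratio = original_size / compressed_size = 79984 / 28594.28 = 2.7972

Compression ratio = 2.7972
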